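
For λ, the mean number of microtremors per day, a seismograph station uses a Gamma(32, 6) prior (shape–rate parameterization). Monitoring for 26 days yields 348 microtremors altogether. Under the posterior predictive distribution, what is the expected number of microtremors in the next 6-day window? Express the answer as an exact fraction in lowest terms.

285/4

Total count 348 over total exposure 26 days.
Posterior: α' = 32 + 348 = 380, β' = 6 + 26 = 32.
Predictive mean over a 6-day window = T·E[λ|data] = 6·380/32 = 285/4.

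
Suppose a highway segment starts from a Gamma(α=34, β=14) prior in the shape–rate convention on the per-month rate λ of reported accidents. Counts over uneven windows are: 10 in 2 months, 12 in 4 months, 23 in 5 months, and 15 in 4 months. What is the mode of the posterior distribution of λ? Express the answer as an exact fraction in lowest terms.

93/29

Total count: 10 + 12 + 23 + 15 = 60.
Total exposure: 2 + 4 + 5 + 4 = 15 months.
The Gamma prior is conjugate for the Poisson rate, so λ | data ~ Gamma(34+60, 14+15) = Gamma(94, 29).
Posterior mode = (α'−1)/β' = 93/29.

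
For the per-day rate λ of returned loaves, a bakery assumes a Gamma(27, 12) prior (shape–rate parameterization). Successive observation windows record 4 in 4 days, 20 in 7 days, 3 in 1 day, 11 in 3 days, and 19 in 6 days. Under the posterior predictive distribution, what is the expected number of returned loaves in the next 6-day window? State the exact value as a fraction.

Total count: 4 + 20 + 3 + 11 + 19 = 57.
Total exposure: 4 + 7 + 1 + 3 + 6 = 21 days.
Gamma(α, β) with Poisson data over total exposure Σt gives posterior Gamma(α+Σx, β+Σt) = Gamma(84, 33).
Predictive mean over a 6-day window = T·E[λ|data] = 6·84/33 = 168/11.

168/11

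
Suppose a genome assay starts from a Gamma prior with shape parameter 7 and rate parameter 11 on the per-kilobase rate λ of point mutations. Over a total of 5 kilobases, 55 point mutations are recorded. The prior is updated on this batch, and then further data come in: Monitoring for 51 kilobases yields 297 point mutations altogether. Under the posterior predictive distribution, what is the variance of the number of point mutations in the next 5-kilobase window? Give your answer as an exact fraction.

Total count 55 over total exposure 5 kilobases.
After the first batch: Gamma(7 + 55, 11 + 5) = Gamma(62, 16).
Total count 297 over total exposure 51 kilobases.
After the second batch: Gamma(62 + 297, 16 + 51) = Gamma(359, 67).
The posterior predictive for a window of length T is Negative Binomial with variance T·α'·(β'+T)/β'² = 5·359·72/4489 = 129240/4489.

129240/4489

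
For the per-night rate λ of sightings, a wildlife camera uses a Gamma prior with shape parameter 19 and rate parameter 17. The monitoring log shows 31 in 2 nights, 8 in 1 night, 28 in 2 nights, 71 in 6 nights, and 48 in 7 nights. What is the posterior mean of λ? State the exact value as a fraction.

Total count: 31 + 8 + 28 + 71 + 48 = 186.
Total exposure: 2 + 1 + 2 + 6 + 7 = 18 nights.
By Gamma–Poisson conjugacy, the posterior is Gamma(α + Σx, β + Σt) = Gamma(19 + 186, 17 + 18) = Gamma(205, 35).
Posterior mean = α'/β' = 205/35 = 41/7.

41/7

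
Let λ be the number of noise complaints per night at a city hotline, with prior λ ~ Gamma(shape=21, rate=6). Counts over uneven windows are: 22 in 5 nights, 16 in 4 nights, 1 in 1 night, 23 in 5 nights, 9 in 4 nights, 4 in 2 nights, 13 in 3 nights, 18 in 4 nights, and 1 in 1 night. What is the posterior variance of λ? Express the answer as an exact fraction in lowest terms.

128/1225

Total count: 22 + 16 + 1 + 23 + 9 + 4 + 13 + 18 + 1 = 107.
Total exposure: 5 + 4 + 1 + 5 + 4 + 2 + 3 + 4 + 1 = 29 nights.
Posterior: α' = 21 + 107 = 128, β' = 6 + 29 = 35.
Posterior variance = α'/β'² = 128/1225.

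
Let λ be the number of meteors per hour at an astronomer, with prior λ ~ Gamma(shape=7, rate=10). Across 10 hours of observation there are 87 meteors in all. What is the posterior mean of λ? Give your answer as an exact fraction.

Total count 87 over total exposure 10 hours.
Conjugate update: add total count to the shape and total exposure to the rate, giving Gamma(94, 20).
Posterior mean = α'/β' = 94/20 = 47/10.

47/10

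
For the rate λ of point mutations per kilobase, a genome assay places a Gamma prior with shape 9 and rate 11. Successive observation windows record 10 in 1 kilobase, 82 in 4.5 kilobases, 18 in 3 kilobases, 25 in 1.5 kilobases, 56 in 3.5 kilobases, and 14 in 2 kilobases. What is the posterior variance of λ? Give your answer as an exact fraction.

856/2809

Total count: 10 + 82 + 18 + 25 + 56 + 14 = 205.
Total exposure: 1 + 4.5 + 3 + 1.5 + 3.5 + 2 = 15.5 kilobases.
The Gamma prior is conjugate for the Poisson rate, so λ | data ~ Gamma(9+205, 11+15.5) = Gamma(214, 53/2).
Posterior variance = α'/β'² = 214/(2809/4) = 856/2809.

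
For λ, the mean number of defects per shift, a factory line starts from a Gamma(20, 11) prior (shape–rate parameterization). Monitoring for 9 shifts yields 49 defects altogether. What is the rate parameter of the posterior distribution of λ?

20

Total count 49 over total exposure 9 shifts.
Conjugate update: add total count to the shape and total exposure to the rate, giving Gamma(69, 20).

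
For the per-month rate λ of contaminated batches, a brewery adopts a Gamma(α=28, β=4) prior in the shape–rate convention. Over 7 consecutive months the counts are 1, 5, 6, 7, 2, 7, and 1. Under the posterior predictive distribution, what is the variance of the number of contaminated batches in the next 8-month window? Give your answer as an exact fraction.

8664/121

Total count: 1 + 5 + 6 + 7 + 2 + 7 + 1 = 29.
Total exposure: 7 months.
The Gamma prior is conjugate for the Poisson rate, so λ | data ~ Gamma(28+29, 4+7) = Gamma(57, 11).
The posterior predictive for a window of length T is Negative Binomial with variance T·α'·(β'+T)/β'² = 8·57·19/121 = 8664/121.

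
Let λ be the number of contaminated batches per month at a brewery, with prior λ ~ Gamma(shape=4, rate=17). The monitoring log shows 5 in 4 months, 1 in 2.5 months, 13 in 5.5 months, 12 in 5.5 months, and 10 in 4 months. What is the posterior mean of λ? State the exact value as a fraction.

Total count: 5 + 1 + 13 + 12 + 10 = 41.
Total exposure: 4 + 2.5 + 5.5 + 5.5 + 4 = 21.5 months.
By Gamma–Poisson conjugacy, the posterior is Gamma(α + Σx, β + Σt) = Gamma(4 + 41, 17 + 21.5) = Gamma(45, 77/2).
Posterior mean = α'/β' = 45/(77/2) = 90/77.

90/77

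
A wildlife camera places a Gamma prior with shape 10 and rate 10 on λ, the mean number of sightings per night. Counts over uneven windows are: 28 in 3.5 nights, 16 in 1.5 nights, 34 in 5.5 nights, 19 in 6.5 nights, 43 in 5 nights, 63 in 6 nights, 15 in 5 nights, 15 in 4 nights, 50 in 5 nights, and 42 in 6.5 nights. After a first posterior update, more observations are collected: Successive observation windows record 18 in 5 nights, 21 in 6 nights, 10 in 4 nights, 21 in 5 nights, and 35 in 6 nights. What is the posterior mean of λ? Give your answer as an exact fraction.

Total count: 28 + 16 + 34 + 19 + 43 + 63 + 15 + 15 + 50 + 42 = 325.
Total exposure: 3.5 + 1.5 + 5.5 + 6.5 + 5 + 6 + 5 + 4 + 5 + 6.5 = 48.5 nights.
After the first batch: Gamma(10 + 325, 10 + 48.5) = Gamma(335, 117/2).
Total count: 18 + 21 + 10 + 21 + 35 = 105.
Total exposure: 5 + 6 + 4 + 5 + 6 = 26 nights.
After the second batch: Gamma(335 + 105, 117/2 + 26) = Gamma(440, 169/2).
Posterior mean = α'/β' = 440/(169/2) = 880/169.

880/169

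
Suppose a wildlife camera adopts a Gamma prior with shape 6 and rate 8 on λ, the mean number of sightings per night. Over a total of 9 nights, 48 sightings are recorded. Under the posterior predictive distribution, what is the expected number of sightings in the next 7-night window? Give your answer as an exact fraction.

Total count 48 over total exposure 9 nights.
Gamma(α, β) with Poisson data over total exposure Σt gives posterior Gamma(α+Σx, β+Σt) = Gamma(54, 17).
Predictive mean over a 7-night window = T·E[λ|data] = 7·54/17 = 378/17.

378/17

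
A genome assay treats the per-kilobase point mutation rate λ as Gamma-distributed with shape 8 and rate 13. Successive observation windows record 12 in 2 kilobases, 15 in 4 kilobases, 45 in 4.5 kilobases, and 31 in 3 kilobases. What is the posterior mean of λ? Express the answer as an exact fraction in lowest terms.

222/53

Total count: 12 + 15 + 45 + 31 = 103.
Total exposure: 2 + 4 + 4.5 + 3 = 13.5 kilobases.
Conjugate update: add total count to the shape and total exposure to the rate, giving Gamma(111, 53/2).
Posterior mean = α'/β' = 111/(53/2) = 222/53.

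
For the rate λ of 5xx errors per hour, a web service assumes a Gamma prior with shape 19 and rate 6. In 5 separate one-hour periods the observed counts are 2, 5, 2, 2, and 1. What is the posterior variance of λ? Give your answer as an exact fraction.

Total count: 2 + 5 + 2 + 2 + 1 = 12.
Total exposure: 5 hours.
Conjugate update: add total count to the shape and total exposure to the rate, giving Gamma(31, 11).
Posterior variance = α'/β'² = 31/121.

31/121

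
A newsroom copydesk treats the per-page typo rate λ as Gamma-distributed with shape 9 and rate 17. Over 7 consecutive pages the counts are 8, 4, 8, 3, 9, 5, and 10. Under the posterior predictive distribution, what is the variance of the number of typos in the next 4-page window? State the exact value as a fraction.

Total count: 8 + 4 + 8 + 3 + 9 + 5 + 10 = 47.
Total exposure: 7 pages.
The Gamma prior is conjugate for the Poisson rate, so λ | data ~ Gamma(9+47, 17+7) = Gamma(56, 24).
The posterior predictive for a window of length T is Negative Binomial with variance T·α'·(β'+T)/β'² = 4·56·28/576 = 98/9.

98/9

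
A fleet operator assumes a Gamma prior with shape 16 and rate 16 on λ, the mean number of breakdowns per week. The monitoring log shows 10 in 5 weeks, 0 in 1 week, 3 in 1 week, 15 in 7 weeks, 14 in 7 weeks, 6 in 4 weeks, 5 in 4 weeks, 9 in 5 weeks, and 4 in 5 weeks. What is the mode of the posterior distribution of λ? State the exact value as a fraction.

Total count: 10 + 0 + 3 + 15 + 14 + 6 + 5 + 9 + 4 = 66.
Total exposure: 5 + 1 + 1 + 7 + 7 + 4 + 4 + 5 + 5 = 39 weeks.
Conjugate update: add total count to the shape and total exposure to the rate, giving Gamma(82, 55).
Posterior mode = (α'−1)/β' = 81/55.

81/55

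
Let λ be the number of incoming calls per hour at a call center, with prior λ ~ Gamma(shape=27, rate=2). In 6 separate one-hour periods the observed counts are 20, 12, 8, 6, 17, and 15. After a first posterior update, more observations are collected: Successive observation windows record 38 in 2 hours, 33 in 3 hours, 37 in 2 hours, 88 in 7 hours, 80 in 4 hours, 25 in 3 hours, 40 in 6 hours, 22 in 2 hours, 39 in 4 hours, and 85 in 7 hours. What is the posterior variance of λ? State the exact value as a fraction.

Total count: 20 + 12 + 8 + 6 + 17 + 15 = 78.
Total exposure: 6 hours.
After the first batch: Gamma(27 + 78, 2 + 6) = Gamma(105, 8).
Total count: 38 + 33 + 37 + 88 + 80 + 25 + 40 + 22 + 39 + 85 = 487.
Total exposure: 2 + 3 + 2 + 7 + 4 + 3 + 6 + 2 + 4 + 7 = 40 hours.
After the second batch: Gamma(105 + 487, 8 + 40) = Gamma(592, 48).
Posterior variance = α'/β'² = 592/2304 = 37/144.

37/144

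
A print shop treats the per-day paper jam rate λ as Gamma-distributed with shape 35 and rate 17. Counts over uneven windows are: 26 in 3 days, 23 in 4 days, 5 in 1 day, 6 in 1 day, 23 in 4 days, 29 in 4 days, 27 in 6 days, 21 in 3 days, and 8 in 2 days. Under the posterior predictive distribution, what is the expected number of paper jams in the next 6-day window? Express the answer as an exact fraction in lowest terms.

Total count: 26 + 23 + 5 + 6 + 23 + 29 + 27 + 21 + 8 = 168.
Total exposure: 3 + 4 + 1 + 1 + 4 + 4 + 6 + 3 + 2 = 28 days.
Conjugate update: add total count to the shape and total exposure to the rate, giving Gamma(203, 45).
Predictive mean over a 6-day window = T·E[λ|data] = 6·203/45 = 406/15.

406/15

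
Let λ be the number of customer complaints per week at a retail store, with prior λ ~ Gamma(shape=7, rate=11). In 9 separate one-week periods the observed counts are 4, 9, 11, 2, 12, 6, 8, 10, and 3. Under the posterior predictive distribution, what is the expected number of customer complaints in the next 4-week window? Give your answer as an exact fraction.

Total count: 4 + 9 + 11 + 2 + 12 + 6 + 8 + 10 + 3 = 65.
Total exposure: 9 weeks.
By Gamma–Poisson conjugacy, the posterior is Gamma(α + Σx, β + Σt) = Gamma(7 + 65, 11 + 9) = Gamma(72, 20).
Predictive mean over a 4-week window = T·E[λ|data] = 4·72/20 = 72/5.

72/5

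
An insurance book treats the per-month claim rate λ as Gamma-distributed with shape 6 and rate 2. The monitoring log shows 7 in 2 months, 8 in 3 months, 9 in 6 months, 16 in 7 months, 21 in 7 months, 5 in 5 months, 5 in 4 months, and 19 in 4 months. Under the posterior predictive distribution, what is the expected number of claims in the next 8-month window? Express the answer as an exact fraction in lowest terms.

Total count: 7 + 8 + 9 + 16 + 21 + 5 + 5 + 19 = 90.
Total exposure: 2 + 3 + 6 + 7 + 7 + 5 + 4 + 4 = 38 months.
Posterior: α' = 6 + 90 = 96, β' = 2 + 38 = 40.
Predictive mean over an 8-month window = T·E[λ|data] = 8·96/40 = 96/5.

96/5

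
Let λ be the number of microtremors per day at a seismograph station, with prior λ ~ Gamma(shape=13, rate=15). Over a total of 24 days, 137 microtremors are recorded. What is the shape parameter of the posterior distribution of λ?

150

Total count 137 over total exposure 24 days.
Gamma(α, β) with Poisson data over total exposure Σt gives posterior Gamma(α+Σx, β+Σt) = Gamma(150, 39).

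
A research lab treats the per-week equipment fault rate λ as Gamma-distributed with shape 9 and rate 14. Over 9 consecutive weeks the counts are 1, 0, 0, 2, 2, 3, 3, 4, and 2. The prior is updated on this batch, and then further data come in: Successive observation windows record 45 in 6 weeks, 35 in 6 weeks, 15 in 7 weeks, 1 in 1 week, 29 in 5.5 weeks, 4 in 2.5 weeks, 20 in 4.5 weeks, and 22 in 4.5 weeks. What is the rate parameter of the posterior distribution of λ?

Total count: 1 + 0 + 0 + 2 + 2 + 3 + 3 + 4 + 2 = 17.
Total exposure: 9 weeks.
After the first batch: Gamma(9 + 17, 14 + 9) = Gamma(26, 23).
Total count: 45 + 35 + 15 + 1 + 29 + 4 + 20 + 22 = 171.
Total exposure: 6 + 6 + 7 + 1 + 5.5 + 2.5 + 4.5 + 4.5 = 37 weeks.
After the second batch: Gamma(26 + 171, 23 + 37) = Gamma(197, 60).

60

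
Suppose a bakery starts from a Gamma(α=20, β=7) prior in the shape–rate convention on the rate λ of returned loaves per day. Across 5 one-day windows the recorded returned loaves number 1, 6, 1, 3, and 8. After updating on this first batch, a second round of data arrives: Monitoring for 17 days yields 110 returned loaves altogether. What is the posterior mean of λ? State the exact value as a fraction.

Total count: 1 + 6 + 1 + 3 + 8 = 19.
Total exposure: 5 days.
After the first batch: Gamma(20 + 19, 7 + 5) = Gamma(39, 12).
Total count 110 over total exposure 17 days.
After the second batch: Gamma(39 + 110, 12 + 17) = Gamma(149, 29).
Posterior mean = α'/β' = 149/29.

149/29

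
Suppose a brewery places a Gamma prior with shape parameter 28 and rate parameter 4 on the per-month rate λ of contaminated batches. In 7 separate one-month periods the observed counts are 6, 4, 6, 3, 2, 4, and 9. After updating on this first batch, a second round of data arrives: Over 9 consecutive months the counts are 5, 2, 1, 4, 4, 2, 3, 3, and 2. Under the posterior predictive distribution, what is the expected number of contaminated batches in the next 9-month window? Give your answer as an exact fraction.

198/5

Total count: 6 + 4 + 6 + 3 + 2 + 4 + 9 = 34.
Total exposure: 7 months.
After the first batch: Gamma(28 + 34, 4 + 7) = Gamma(62, 11).
Total count: 5 + 2 + 1 + 4 + 4 + 2 + 3 + 3 + 2 = 26.
Total exposure: 9 months.
After the second batch: Gamma(62 + 26, 11 + 9) = Gamma(88, 20).
Predictive mean over a 9-month window = T·E[λ|data] = 9·88/20 = 198/5.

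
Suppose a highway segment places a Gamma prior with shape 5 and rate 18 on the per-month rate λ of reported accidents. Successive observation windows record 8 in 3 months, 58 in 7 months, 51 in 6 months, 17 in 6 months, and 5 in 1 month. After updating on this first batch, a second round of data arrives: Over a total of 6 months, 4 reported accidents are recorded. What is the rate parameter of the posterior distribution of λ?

47

Total count: 8 + 58 + 51 + 17 + 5 = 139.
Total exposure: 3 + 7 + 6 + 6 + 1 = 23 months.
After the first batch: Gamma(5 + 139, 18 + 23) = Gamma(144, 41).
Total count 4 over total exposure 6 months.
After the second batch: Gamma(144 + 4, 41 + 6) = Gamma(148, 47).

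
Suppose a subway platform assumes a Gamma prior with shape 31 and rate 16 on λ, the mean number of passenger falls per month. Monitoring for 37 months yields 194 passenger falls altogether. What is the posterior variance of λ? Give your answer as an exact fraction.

225/2809

Total count 194 over total exposure 37 months.
Conjugate update: add total count to the shape and total exposure to the rate, giving Gamma(225, 53).
Posterior variance = α'/β'² = 225/2809.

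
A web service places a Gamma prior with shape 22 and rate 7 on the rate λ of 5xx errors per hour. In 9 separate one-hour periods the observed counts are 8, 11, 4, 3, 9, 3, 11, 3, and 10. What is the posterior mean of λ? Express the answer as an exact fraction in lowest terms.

21/4

Total count: 8 + 11 + 4 + 3 + 9 + 3 + 11 + 3 + 10 = 62.
Total exposure: 9 hours.
Conjugate update: add total count to the shape and total exposure to the rate, giving Gamma(84, 16).
Posterior mean = α'/β' = 84/16 = 21/4.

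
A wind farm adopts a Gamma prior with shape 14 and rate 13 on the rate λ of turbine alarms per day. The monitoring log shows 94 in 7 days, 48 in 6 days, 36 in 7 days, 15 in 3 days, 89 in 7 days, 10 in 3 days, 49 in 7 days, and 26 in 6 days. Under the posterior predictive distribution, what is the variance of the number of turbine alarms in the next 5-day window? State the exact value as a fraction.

Total count: 94 + 48 + 36 + 15 + 89 + 10 + 49 + 26 = 367.
Total exposure: 7 + 6 + 7 + 3 + 7 + 3 + 7 + 6 = 46 days.
Gamma(α, β) with Poisson data over total exposure Σt gives posterior Gamma(α+Σx, β+Σt) = Gamma(381, 59).
The posterior predictive for a window of length T is Negative Binomial with variance T·α'·(β'+T)/β'² = 5·381·64/3481 = 121920/3481.

121920/3481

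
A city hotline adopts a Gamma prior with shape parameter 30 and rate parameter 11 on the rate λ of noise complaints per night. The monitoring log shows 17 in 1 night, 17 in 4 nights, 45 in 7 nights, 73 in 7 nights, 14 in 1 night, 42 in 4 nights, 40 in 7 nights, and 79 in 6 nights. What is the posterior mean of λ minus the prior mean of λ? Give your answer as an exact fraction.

829/176

Total count: 17 + 17 + 45 + 73 + 14 + 42 + 40 + 79 = 327.
Total exposure: 1 + 4 + 7 + 7 + 1 + 4 + 7 + 6 = 37 nights.
Conjugate update: add total count to the shape and total exposure to the rate, giving Gamma(357, 48).
Posterior mean = 357/48 = 119/16; prior mean = 30/11 = 30/11. Difference = 119/16 − 30/11 = 829/176.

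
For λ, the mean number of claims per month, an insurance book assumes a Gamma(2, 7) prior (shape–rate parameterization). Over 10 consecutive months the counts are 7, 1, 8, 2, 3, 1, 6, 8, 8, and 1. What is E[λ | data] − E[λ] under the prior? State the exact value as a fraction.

295/119

Total count: 7 + 1 + 8 + 2 + 3 + 1 + 6 + 8 + 8 + 1 = 45.
Total exposure: 10 months.
Posterior: α' = 2 + 45 = 47, β' = 7 + 10 = 17.
Posterior mean = 47/17 = 47/17; prior mean = 2/7 = 2/7. Difference = 47/17 − 2/7 = 295/119.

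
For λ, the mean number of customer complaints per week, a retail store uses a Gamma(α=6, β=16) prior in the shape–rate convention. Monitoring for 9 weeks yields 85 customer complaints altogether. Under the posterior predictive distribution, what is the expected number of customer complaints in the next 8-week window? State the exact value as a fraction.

728/25

Total count 85 over total exposure 9 weeks.
Posterior: α' = 6 + 85 = 91, β' = 16 + 9 = 25.
Predictive mean over an 8-week window = T·E[λ|data] = 8·91/25 = 728/25.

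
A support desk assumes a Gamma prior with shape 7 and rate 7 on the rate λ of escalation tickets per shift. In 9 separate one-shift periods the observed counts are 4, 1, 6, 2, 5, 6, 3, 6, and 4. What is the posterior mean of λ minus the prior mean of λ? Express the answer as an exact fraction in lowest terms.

7/4

Total count: 4 + 1 + 6 + 2 + 5 + 6 + 3 + 6 + 4 = 37.
Total exposure: 9 shifts.
Posterior: α' = 7 + 37 = 44, β' = 7 + 9 = 16.
Posterior mean = 44/16 = 11/4; prior mean = 7/7 = 1. Difference = 11/4 − 1 = 7/4.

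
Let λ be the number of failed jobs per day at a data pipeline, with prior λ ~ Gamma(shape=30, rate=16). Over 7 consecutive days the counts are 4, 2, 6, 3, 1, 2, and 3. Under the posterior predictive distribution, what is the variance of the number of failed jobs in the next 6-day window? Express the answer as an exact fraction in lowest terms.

Total count: 4 + 2 + 6 + 3 + 1 + 2 + 3 = 21.
Total exposure: 7 days.
Conjugate update: add total count to the shape and total exposure to the rate, giving Gamma(51, 23).
The posterior predictive for a window of length T is Negative Binomial with variance T·α'·(β'+T)/β'² = 6·51·29/529 = 8874/529.

8874/529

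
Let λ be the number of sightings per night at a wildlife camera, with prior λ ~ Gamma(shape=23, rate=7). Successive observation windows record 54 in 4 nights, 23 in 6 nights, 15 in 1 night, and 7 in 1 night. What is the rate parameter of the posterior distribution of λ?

Total count: 54 + 23 + 15 + 7 = 99.
Total exposure: 4 + 6 + 1 + 1 = 12 nights.
Posterior: α' = 23 + 99 = 122, β' = 7 + 12 = 19.

19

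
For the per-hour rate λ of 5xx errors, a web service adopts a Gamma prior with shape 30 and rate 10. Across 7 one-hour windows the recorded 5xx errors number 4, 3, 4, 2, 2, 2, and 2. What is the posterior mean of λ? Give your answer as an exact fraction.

49/17

Total count: 4 + 3 + 4 + 2 + 2 + 2 + 2 = 19.
Total exposure: 7 hours.
By Gamma–Poisson conjugacy, the posterior is Gamma(α + Σx, β + Σt) = Gamma(30 + 19, 10 + 7) = Gamma(49, 17).
Posterior mean = α'/β' = 49/17.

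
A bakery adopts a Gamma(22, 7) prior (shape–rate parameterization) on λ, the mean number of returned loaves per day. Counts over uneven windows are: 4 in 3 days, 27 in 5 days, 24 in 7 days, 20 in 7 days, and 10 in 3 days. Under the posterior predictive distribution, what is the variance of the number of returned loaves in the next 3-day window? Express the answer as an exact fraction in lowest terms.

Total count: 4 + 27 + 24 + 20 + 10 = 85.
Total exposure: 3 + 5 + 7 + 7 + 3 = 25 days.
Posterior: α' = 22 + 85 = 107, β' = 7 + 25 = 32.
The posterior predictive for a window of length T is Negative Binomial with variance T·α'·(β'+T)/β'² = 3·107·35/1024 = 11235/1024.

11235/1024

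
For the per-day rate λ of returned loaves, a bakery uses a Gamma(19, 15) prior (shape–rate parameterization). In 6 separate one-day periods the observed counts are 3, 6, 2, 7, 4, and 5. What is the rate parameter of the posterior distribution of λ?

Total count: 3 + 6 + 2 + 7 + 4 + 5 = 27.
Total exposure: 6 days.
Conjugate update: add total count to the shape and total exposure to the rate, giving Gamma(46, 21).

21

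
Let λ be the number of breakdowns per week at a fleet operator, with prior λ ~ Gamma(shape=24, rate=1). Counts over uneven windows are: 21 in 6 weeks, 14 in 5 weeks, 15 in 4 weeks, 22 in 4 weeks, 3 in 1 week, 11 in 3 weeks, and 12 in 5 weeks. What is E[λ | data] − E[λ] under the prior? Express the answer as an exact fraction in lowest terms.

-574/29

Total count: 21 + 14 + 15 + 22 + 3 + 11 + 12 = 98.
Total exposure: 6 + 5 + 4 + 4 + 1 + 3 + 5 = 28 weeks.
Gamma(α, β) with Poisson data over total exposure Σt gives posterior Gamma(α+Σx, β+Σt) = Gamma(122, 29).
Posterior mean = 122/29 = 122/29; prior mean = 24/1 = 24. Difference = 122/29 − 24 = -574/29.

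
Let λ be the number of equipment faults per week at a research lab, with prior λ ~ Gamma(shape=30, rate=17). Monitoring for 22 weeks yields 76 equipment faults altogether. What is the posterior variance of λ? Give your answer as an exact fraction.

Total count 76 over total exposure 22 weeks.
The Gamma prior is conjugate for the Poisson rate, so λ | data ~ Gamma(30+76, 17+22) = Gamma(106, 39).
Posterior variance = α'/β'² = 106/1521.

106/1521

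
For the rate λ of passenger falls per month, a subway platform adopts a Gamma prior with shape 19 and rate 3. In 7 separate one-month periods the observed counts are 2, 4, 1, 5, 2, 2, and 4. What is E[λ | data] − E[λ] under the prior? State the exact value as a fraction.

-73/30

Total count: 2 + 4 + 1 + 5 + 2 + 2 + 4 = 20.
Total exposure: 7 months.
Conjugate update: add total count to the shape and total exposure to the rate, giving Gamma(39, 10).
Posterior mean = 39/10 = 39/10; prior mean = 19/3 = 19/3. Difference = 39/10 − 19/3 = -73/30.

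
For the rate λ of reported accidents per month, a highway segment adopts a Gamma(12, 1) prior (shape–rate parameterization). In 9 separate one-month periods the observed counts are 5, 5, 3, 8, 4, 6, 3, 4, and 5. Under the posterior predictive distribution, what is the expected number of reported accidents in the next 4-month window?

Total count: 5 + 5 + 3 + 8 + 4 + 6 + 3 + 4 + 5 = 43.
Total exposure: 9 months.
Gamma(α, β) with Poisson data over total exposure Σt gives posterior Gamma(α+Σx, β+Σt) = Gamma(55, 10).
Predictive mean over a 4-month window = T·E[λ|data] = 4·55/10 = 22.

22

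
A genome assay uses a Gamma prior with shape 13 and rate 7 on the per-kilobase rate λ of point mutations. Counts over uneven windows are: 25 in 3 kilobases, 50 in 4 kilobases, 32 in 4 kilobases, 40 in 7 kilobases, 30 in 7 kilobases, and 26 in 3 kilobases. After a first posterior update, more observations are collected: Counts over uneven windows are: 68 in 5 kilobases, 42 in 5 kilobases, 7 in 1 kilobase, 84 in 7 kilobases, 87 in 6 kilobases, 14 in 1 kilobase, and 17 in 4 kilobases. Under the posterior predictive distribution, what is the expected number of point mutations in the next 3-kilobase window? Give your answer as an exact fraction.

1605/64

Total count: 25 + 50 + 32 + 40 + 30 + 26 = 203.
Total exposure: 3 + 4 + 4 + 7 + 7 + 3 = 28 kilobases.
After the first batch: Gamma(13 + 203, 7 + 28) = Gamma(216, 35).
Total count: 68 + 42 + 7 + 84 + 87 + 14 + 17 = 319.
Total exposure: 5 + 5 + 1 + 7 + 6 + 1 + 4 = 29 kilobases.
After the second batch: Gamma(216 + 319, 35 + 29) = Gamma(535, 64).
Predictive mean over a 3-kilobase window = T·E[λ|data] = 3·535/64 = 1605/64.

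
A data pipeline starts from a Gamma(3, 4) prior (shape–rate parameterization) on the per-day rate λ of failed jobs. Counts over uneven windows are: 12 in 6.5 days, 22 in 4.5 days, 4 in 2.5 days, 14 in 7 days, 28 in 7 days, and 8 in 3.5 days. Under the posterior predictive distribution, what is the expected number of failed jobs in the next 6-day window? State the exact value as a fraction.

78/5

Total count: 12 + 22 + 4 + 14 + 28 + 8 = 88.
Total exposure: 6.5 + 4.5 + 2.5 + 7 + 7 + 3.5 = 31 days.
By Gamma–Poisson conjugacy, the posterior is Gamma(α + Σx, β + Σt) = Gamma(3 + 88, 4 + 31) = Gamma(91, 35).
Predictive mean over a 6-day window = T·E[λ|data] = 6·91/35 = 78/5.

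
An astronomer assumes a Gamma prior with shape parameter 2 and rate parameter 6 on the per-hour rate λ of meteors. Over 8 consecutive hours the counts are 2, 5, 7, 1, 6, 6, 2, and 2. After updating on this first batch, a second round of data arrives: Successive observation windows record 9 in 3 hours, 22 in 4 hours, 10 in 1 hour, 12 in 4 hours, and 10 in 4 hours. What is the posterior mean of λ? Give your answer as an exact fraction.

16/5

Total count: 2 + 5 + 7 + 1 + 6 + 6 + 2 + 2 = 31.
Total exposure: 8 hours.
After the first batch: Gamma(2 + 31, 6 + 8) = Gamma(33, 14).
Total count: 9 + 22 + 10 + 12 + 10 = 63.
Total exposure: 3 + 4 + 1 + 4 + 4 = 16 hours.
After the second batch: Gamma(33 + 63, 14 + 16) = Gamma(96, 30).
Posterior mean = α'/β' = 96/30 = 16/5.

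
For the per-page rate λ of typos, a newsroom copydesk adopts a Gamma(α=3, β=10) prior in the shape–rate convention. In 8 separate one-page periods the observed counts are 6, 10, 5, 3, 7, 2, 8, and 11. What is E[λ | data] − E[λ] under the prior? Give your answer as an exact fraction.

124/45

Total count: 6 + 10 + 5 + 3 + 7 + 2 + 8 + 11 = 52.
Total exposure: 8 pages.
By Gamma–Poisson conjugacy, the posterior is Gamma(α + Σx, β + Σt) = Gamma(3 + 52, 10 + 8) = Gamma(55, 18).
Posterior mean = 55/18 = 55/18; prior mean = 3/10 = 3/10. Difference = 55/18 − 3/10 = 124/45.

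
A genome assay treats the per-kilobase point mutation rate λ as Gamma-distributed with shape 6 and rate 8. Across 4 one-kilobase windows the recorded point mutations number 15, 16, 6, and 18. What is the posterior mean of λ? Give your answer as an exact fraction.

Total count: 15 + 16 + 6 + 18 = 55.
Total exposure: 4 kilobases.
By Gamma–Poisson conjugacy, the posterior is Gamma(α + Σx, β + Σt) = Gamma(6 + 55, 8 + 4) = Gamma(61, 12).
Posterior mean = α'/β' = 61/12.

61/12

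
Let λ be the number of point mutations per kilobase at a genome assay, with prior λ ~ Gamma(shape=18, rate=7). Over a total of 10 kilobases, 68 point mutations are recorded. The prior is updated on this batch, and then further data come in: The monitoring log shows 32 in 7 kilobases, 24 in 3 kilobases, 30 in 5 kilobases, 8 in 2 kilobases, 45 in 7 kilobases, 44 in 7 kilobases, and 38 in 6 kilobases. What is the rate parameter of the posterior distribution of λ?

Total count 68 over total exposure 10 kilobases.
After the first batch: Gamma(18 + 68, 7 + 10) = Gamma(86, 17).
Total count: 32 + 24 + 30 + 8 + 45 + 44 + 38 = 221.
Total exposure: 7 + 3 + 5 + 2 + 7 + 7 + 6 = 37 kilobases.
After the second batch: Gamma(86 + 221, 17 + 37) = Gamma(307, 54).

54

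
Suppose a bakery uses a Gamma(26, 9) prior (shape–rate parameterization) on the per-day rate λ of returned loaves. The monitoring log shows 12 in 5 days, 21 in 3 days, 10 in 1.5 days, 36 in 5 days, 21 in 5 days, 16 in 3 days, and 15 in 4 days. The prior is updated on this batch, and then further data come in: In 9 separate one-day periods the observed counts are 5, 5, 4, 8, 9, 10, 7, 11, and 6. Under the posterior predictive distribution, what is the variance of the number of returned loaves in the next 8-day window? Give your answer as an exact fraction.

372960/7921

Total count: 12 + 21 + 10 + 36 + 21 + 16 + 15 = 131.
Total exposure: 5 + 3 + 1.5 + 5 + 5 + 3 + 4 = 26.5 days.
After the first batch: Gamma(26 + 131, 9 + 26.5) = Gamma(157, 71/2).
Total count: 5 + 5 + 4 + 8 + 9 + 10 + 7 + 11 + 6 = 65.
Total exposure: 9 days.
After the second batch: Gamma(157 + 65, 71/2 + 9) = Gamma(222, 89/2).
The posterior predictive for a window of length T is Negative Binomial with variance T·α'·(β'+T)/β'² = 8·222·(105/2)/(7921/4) = 372960/7921.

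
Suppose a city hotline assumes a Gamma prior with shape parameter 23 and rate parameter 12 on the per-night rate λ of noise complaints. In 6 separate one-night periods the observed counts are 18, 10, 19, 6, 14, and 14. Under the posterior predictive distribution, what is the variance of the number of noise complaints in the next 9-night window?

78

Total count: 18 + 10 + 19 + 6 + 14 + 14 = 81.
Total exposure: 6 nights.
Gamma(α, β) with Poisson data over total exposure Σt gives posterior Gamma(α+Σx, β+Σt) = Gamma(104, 18).
The posterior predictive for a window of length T is Negative Binomial with variance T·α'·(β'+T)/β'² = 9·104·27/324 = 78.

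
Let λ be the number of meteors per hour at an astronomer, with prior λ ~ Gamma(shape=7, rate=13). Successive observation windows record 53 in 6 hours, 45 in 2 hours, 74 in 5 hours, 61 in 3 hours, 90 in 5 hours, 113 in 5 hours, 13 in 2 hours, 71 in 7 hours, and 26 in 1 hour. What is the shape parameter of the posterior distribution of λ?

Total count: 53 + 45 + 74 + 61 + 90 + 113 + 13 + 71 + 26 = 546.
Total exposure: 6 + 2 + 5 + 3 + 5 + 5 + 2 + 7 + 1 = 36 hours.
Gamma(α, β) with Poisson data over total exposure Σt gives posterior Gamma(α+Σx, β+Σt) = Gamma(553, 49).

553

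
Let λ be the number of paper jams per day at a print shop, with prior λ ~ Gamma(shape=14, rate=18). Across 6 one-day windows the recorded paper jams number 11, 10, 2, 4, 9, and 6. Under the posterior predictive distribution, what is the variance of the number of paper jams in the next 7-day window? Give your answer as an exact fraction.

1519/72

Total count: 11 + 10 + 2 + 4 + 9 + 6 = 42.
Total exposure: 6 days.
Posterior: α' = 14 + 42 = 56, β' = 18 + 6 = 24.
The posterior predictive for a window of length T is Negative Binomial with variance T·α'·(β'+T)/β'² = 7·56·31/576 = 1519/72.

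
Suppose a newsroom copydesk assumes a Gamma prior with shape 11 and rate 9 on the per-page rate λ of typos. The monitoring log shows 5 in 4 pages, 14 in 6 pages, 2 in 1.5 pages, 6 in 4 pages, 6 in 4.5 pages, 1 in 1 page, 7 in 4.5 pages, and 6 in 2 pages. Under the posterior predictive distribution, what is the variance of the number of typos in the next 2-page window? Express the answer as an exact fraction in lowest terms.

Total count: 5 + 14 + 2 + 6 + 6 + 1 + 7 + 6 = 47.
Total exposure: 4 + 6 + 1.5 + 4 + 4.5 + 1 + 4.5 + 2 = 27.5 pages.
By Gamma–Poisson conjugacy, the posterior is Gamma(α + Σx, β + Σt) = Gamma(11 + 47, 9 + 27.5) = Gamma(58, 73/2).
The posterior predictive for a window of length T is Negative Binomial with variance T·α'·(β'+T)/β'² = 2·58·(77/2)/(5329/4) = 17864/5329.

17864/5329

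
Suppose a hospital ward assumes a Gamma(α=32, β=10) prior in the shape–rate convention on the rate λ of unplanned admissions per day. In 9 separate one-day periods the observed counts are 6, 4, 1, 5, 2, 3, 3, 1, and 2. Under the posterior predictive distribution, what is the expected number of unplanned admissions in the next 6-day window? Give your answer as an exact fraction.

354/19

Total count: 6 + 4 + 1 + 5 + 2 + 3 + 3 + 1 + 2 = 27.
Total exposure: 9 days.
Gamma(α, β) with Poisson data over total exposure Σt gives posterior Gamma(α+Σx, β+Σt) = Gamma(59, 19).
Predictive mean over a 6-day window = T·E[λ|data] = 6·59/19 = 354/19.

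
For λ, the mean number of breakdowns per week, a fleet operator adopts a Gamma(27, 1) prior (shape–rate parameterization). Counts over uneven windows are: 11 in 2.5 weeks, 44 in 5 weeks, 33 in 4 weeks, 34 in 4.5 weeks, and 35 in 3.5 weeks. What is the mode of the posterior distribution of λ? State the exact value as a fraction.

366/41

Total count: 11 + 44 + 33 + 34 + 35 = 157.
Total exposure: 2.5 + 5 + 4 + 4.5 + 3.5 = 19.5 weeks.
The Gamma prior is conjugate for the Poisson rate, so λ | data ~ Gamma(27+157, 1+19.5) = Gamma(184, 41/2).
Posterior mode = (α'−1)/β' = 183/(41/2) = 366/41.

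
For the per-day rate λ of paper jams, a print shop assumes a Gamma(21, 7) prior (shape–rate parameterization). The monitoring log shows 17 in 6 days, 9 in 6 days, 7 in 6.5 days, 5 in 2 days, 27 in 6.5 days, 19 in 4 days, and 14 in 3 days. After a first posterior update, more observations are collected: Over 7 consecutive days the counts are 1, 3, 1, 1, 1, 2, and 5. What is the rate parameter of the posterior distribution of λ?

Total count: 17 + 9 + 7 + 5 + 27 + 19 + 14 = 98.
Total exposure: 6 + 6 + 6.5 + 2 + 6.5 + 4 + 3 = 34 days.
After the first batch: Gamma(21 + 98, 7 + 34) = Gamma(119, 41).
Total count: 1 + 3 + 1 + 1 + 1 + 2 + 5 = 14.
Total exposure: 7 days.
After the second batch: Gamma(119 + 14, 41 + 7) = Gamma(133, 48).

48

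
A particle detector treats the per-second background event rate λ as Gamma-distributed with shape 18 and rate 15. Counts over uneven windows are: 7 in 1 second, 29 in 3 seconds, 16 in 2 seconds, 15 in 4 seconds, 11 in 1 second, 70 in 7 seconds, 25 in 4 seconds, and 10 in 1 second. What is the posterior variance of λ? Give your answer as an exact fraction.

201/1444

Total count: 7 + 29 + 16 + 15 + 11 + 70 + 25 + 10 = 183.
Total exposure: 1 + 3 + 2 + 4 + 1 + 7 + 4 + 1 = 23 seconds.
Conjugate update: add total count to the shape and total exposure to the rate, giving Gamma(201, 38).
Posterior variance = α'/β'² = 201/1444.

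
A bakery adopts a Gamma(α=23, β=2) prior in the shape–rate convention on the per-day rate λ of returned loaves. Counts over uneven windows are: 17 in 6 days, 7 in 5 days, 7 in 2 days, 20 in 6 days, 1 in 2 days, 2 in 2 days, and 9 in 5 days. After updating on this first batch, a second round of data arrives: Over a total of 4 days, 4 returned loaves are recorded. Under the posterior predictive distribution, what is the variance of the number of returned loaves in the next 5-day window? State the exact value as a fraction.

Total count: 17 + 7 + 7 + 20 + 1 + 2 + 9 = 63.
Total exposure: 6 + 5 + 2 + 6 + 2 + 2 + 5 = 28 days.
After the first batch: Gamma(23 + 63, 2 + 28) = Gamma(86, 30).
Total count 4 over total exposure 4 days.
After the second batch: Gamma(86 + 4, 30 + 4) = Gamma(90, 34).
The posterior predictive for a window of length T is Negative Binomial with variance T·α'·(β'+T)/β'² = 5·90·39/1156 = 8775/578.

8775/578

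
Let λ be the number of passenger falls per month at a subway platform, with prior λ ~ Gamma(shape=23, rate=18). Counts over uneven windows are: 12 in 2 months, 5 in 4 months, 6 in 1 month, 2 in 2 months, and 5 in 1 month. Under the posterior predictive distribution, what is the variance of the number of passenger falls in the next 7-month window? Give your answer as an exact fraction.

Total count: 12 + 5 + 6 + 2 + 5 = 30.
Total exposure: 2 + 4 + 1 + 2 + 1 = 10 months.
Posterior: α' = 23 + 30 = 53, β' = 18 + 10 = 28.
The posterior predictive for a window of length T is Negative Binomial with variance T·α'·(β'+T)/β'² = 7·53·35/784 = 265/16.

265/16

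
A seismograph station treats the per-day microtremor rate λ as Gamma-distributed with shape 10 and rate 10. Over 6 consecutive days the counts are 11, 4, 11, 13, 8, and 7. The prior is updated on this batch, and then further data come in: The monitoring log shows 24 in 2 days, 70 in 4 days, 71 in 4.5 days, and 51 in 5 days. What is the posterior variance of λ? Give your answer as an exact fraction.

Total count: 11 + 4 + 11 + 13 + 8 + 7 = 54.
Total exposure: 6 days.
After the first batch: Gamma(10 + 54, 10 + 6) = Gamma(64, 16).
Total count: 24 + 70 + 71 + 51 = 216.
Total exposure: 2 + 4 + 4.5 + 5 = 15.5 days.
After the second batch: Gamma(64 + 216, 16 + 15.5) = Gamma(280, 63/2).
Posterior variance = α'/β'² = 280/(3969/4) = 160/567.

160/567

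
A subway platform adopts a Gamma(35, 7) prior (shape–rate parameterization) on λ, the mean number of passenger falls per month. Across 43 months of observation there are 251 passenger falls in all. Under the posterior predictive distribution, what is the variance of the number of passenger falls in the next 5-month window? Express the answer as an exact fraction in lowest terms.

Total count 251 over total exposure 43 months.
Posterior: α' = 35 + 251 = 286, β' = 7 + 43 = 50.
The posterior predictive for a window of length T is Negative Binomial with variance T·α'·(β'+T)/β'² = 5·286·55/2500 = 1573/50.

1573/50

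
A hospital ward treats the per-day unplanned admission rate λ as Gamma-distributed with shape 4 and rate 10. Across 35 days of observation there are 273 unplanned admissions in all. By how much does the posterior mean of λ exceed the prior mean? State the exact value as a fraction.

259/45

Total count 273 over total exposure 35 days.
Gamma(α, β) with Poisson data over total exposure Σt gives posterior Gamma(α+Σx, β+Σt) = Gamma(277, 45).
Posterior mean = 277/45 = 277/45; prior mean = 4/10 = 2/5. Difference = 277/45 − 2/5 = 259/45.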